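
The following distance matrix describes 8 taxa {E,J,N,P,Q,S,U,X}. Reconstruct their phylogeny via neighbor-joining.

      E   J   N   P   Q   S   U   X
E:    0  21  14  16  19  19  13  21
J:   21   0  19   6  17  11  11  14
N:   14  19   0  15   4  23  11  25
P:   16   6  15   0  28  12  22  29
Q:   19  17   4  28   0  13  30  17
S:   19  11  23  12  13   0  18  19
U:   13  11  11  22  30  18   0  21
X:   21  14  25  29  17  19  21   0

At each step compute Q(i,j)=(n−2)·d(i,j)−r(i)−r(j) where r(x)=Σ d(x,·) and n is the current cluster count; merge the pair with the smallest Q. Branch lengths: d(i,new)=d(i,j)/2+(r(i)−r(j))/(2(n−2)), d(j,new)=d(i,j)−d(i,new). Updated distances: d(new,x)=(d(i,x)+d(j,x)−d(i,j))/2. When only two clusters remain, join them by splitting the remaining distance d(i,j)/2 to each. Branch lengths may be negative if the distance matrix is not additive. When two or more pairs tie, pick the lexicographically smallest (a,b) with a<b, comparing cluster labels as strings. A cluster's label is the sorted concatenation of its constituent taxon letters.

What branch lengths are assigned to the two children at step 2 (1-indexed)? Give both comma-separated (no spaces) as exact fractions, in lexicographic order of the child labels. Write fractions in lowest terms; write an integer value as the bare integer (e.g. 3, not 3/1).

step 1: merge (N,Q) at d=4, Q=-215; branch lengths N→7/12, Q→41/12; new cluster NQ
  updated: d(E,NQ)=29/2, d(J,NQ)=16, d(NQ,P)=39/2, d(NQ,S)=16, d(NQ,U)=37/2, d(NQ,X)=19
step 2: merge (J,P) at d=6, Q=-307/2; branch lengths J→9/20, P→111/20; new cluster JP
  updated: d(E,JP)=31/2, d(JP,NQ)=59/4, d(JP,S)=17/2, d(JP,U)=27/2, d(JP,X)=37/2
step 3: merge (JP,S) at d=17/2, Q=-469/4; branch lengths JP→97/32, S→175/32; new cluster JPS
  updated: d(E,JPS)=13, d(JPS,NQ)=89/8, d(JPS,U)=23/2, d(JPS,X)=29/2
step 4: merge (E,U) at d=13, Q=-173/2; branch lengths E→73/12, U→83/12; new cluster EU
  updated: d(EU,JPS)=23/4, d(EU,NQ)=10, d(EU,X)=29/2
step 5: merge (EU,NQ) at d=10, Q=-403/8; branch lengths EU→81/32, NQ→239/32; new cluster ENQU
  updated: d(ENQU,JPS)=55/16, d(ENQU,X)=47/4
step 6: merge (ENQU,JPS) at d=55/16, Q=-475/16; branch lengths ENQU→11/32, JPS→99/32; new cluster EJNPQSU
  updated: d(EJNPQSU,X)=365/32
step 7: merge (EJNPQSU,X) at d=365/32; branch lengths EJNPQSU→365/64, X→365/64; new cluster EJNPQSUX
final tree: ((((E:73/12,U:83/12):81/32,(N:7/12,Q:41/12):239/32):11/32,((J:9/20,P:111/20):97/32,S:175/32):99/32):365/64,X:365/64)
total length: 1803/32

9/20,111/20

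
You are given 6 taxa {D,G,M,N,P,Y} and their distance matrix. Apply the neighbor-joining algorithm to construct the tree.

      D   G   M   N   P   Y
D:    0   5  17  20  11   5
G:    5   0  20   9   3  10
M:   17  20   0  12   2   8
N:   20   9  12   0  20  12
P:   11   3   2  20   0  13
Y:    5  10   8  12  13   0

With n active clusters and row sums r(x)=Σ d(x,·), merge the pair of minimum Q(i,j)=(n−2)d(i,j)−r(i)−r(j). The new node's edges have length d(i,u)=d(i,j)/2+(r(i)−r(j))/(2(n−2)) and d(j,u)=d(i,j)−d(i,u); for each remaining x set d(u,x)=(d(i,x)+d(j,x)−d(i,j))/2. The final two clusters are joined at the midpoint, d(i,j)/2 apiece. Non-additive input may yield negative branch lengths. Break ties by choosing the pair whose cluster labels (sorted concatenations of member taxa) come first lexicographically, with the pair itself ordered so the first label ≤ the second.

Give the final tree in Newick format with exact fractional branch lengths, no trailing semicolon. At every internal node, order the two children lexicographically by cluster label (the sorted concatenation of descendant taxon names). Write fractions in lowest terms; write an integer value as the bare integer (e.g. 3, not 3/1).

1. join M+P (d=2, Q=-100) ⇒ MP; edges |M|=9/4, |P|=-1/4
  updated: d(D,MP)=13, d(G,MP)=21/2, d(MP,N)=15, d(MP,Y)=19/2
2. join D+Y (d=5, Q=-129/2) ⇒ DY; edges |D|=43/12, |Y|=17/12
  updated: d(DY,G)=5, d(DY,MP)=35/4, d(DY,N)=27/2
3. join DY+MP (d=35/4, Q=-44) ⇒ DMPY; edges |DY|=21/8, |MP|=49/8
  updated: d(DMPY,G)=27/8, d(DMPY,N)=79/8
4. join DMPY+G (d=27/8, Q=-89/4) ⇒ DGMPY; edges |DMPY|=17/8, |G|=5/4
  updated: d(DGMPY,N)=31/4
5. join DGMPY+N (d=31/4) ⇒ DGMNPY; edges |DGMPY|=31/8, |N|=31/8
final tree: ((((D:43/12,Y:17/12):21/8,(M:9/4,P:-1/4):49/8):17/8,G:5/4):31/8,N:31/8)
total length: 215/8

((((D:43/12,Y:17/12):21/8,(M:9/4,P:-1/4):49/8):17/8,G:5/4):31/8,N:31/8)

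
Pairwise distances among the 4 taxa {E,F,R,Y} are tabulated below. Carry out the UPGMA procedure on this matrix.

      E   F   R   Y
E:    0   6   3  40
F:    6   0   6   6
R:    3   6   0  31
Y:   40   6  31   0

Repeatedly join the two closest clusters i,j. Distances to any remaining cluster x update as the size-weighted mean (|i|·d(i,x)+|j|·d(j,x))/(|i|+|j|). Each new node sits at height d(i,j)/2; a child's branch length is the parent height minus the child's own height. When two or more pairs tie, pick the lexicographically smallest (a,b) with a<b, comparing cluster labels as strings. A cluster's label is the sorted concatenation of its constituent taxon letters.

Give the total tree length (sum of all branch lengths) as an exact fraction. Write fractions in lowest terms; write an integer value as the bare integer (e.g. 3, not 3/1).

1. join E+R (d=3) ⇒ ER; edges |E|=3/2, |R|=3/2
  updated: d(ER,F)=6, d(ER,Y)=71/2
2. join ER+F (d=6) ⇒ EFR; edges |ER|=3/2, |F|=3
  updated: d(EFR,Y)=77/3
3. join EFR+Y (d=77/3) ⇒ EFRY; edges |EFR|=59/6, |Y|=77/6
final tree: (((E:3/2,R:3/2):3/2,F:3):59/6,Y:77/6)
total length: 181/6

181/6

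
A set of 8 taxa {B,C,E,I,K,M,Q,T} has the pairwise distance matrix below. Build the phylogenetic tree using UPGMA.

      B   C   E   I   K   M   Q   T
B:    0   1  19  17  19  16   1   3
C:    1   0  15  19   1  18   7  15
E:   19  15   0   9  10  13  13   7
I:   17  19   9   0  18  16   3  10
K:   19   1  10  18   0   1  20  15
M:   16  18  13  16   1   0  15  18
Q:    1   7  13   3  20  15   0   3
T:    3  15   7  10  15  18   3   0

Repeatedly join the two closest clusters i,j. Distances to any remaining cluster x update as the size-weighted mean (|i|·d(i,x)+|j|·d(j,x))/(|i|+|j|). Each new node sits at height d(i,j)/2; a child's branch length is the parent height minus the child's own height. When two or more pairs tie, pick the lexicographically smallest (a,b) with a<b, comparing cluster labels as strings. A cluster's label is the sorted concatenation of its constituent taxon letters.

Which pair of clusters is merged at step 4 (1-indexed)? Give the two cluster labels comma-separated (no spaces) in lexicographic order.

IQ,T

step 1: merge (B,C) at d=1; branch lengths B→1/2, C→1/2; new cluster BC
  updated: d(BC,E)=17, d(BC,I)=18, d(BC,K)=10, d(BC,M)=17, d(BC,Q)=4, d(BC,T)=9
step 2: merge (K,M) at d=1; branch lengths K→1/2, M→1/2; new cluster KM
  updated: d(BC,KM)=27/2, d(E,KM)=23/2, d(I,KM)=17, d(KM,Q)=35/2, d(KM,T)=33/2
step 3: merge (I,Q) at d=3; branch lengths I→3/2, Q→3/2; new cluster IQ
  updated: d(BC,IQ)=11, d(E,IQ)=11, d(IQ,KM)=69/4, d(IQ,T)=13/2
step 4: merge (IQ,T) at d=13/2; branch lengths IQ→7/4, T→13/4; new cluster IQT
  updated: d(BC,IQT)=31/3, d(E,IQT)=29/3, d(IQT,KM)=17
step 5: merge (E,IQT) at d=29/3; branch lengths E→29/6, IQT→19/12; new cluster EIQT
  updated: d(BC,EIQT)=12, d(EIQT,KM)=125/8
step 6: merge (BC,EIQT) at d=12; branch lengths BC→11/2, EIQT→7/6; new cluster BCEIQT
  updated: d(BCEIQT,KM)=179/12
step 7: merge (BCEIQT,KM) at d=179/12; branch lengths BCEIQT→35/24, KM→167/24; new cluster BCEIKMQT
final tree: (((B:1/2,C:1/2):11/2,(E:29/6,((I:3/2,Q:3/2):7/4,T:13/4):19/12):7/6):35/24,(K:1/2,M:1/2):167/24)
total length: 63/2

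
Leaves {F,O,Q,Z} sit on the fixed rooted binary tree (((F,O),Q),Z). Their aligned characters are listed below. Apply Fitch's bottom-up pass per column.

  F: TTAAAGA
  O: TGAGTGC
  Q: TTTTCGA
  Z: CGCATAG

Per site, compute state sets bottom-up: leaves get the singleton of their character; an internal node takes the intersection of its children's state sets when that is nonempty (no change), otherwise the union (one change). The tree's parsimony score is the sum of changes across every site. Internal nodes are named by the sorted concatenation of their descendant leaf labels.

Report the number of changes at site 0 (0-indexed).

FO@0: {T} ∩ {T} = {T} (intersection, +0)
FOQ@0: {T} ∩ {T} = {T} (intersection, +0)
FOQZ@0: {T} ∪ {C} = {C,T} (union, +1)
FO@1: {T} ∪ {G} = {G,T} (union, +1)
FOQ@1: {G,T} ∩ {T} = {T} (intersection, +0)
FOQZ@1: {T} ∪ {G} = {G,T} (union, +1)
FO@2: {A} ∩ {A} = {A} (intersection, +0)
FOQ@2: {A} ∪ {T} = {A,T} (union, +1)
FOQZ@2: {A,T} ∪ {C} = {A,C,T} (union, +1)
FO@3: {A} ∪ {G} = {A,G} (union, +1)
FOQ@3: {A,G} ∪ {T} = {A,G,T} (union, +1)
FOQZ@3: {A,G,T} ∩ {A} = {A} (intersection, +0)
FO@4: {A} ∪ {T} = {A,T} (union, +1)
FOQ@4: {A,T} ∪ {C} = {A,C,T} (union, +1)
FOQZ@4: {A,C,T} ∩ {T} = {T} (intersection, +0)
FO@5: {G} ∩ {G} = {G} (intersection, +0)
FOQ@5: {G} ∩ {G} = {G} (intersection, +0)
FOQZ@5: {G} ∪ {A} = {A,G} (union, +1)
FO@6: {A} ∪ {C} = {A,C} (union, +1)
FOQ@6: {A,C} ∩ {A} = {A} (intersection, +0)
FOQZ@6: {A} ∪ {G} = {A,G} (union, +1)
per-site changes: [1, 2, 2, 2, 2, 1, 2]; total = 12

1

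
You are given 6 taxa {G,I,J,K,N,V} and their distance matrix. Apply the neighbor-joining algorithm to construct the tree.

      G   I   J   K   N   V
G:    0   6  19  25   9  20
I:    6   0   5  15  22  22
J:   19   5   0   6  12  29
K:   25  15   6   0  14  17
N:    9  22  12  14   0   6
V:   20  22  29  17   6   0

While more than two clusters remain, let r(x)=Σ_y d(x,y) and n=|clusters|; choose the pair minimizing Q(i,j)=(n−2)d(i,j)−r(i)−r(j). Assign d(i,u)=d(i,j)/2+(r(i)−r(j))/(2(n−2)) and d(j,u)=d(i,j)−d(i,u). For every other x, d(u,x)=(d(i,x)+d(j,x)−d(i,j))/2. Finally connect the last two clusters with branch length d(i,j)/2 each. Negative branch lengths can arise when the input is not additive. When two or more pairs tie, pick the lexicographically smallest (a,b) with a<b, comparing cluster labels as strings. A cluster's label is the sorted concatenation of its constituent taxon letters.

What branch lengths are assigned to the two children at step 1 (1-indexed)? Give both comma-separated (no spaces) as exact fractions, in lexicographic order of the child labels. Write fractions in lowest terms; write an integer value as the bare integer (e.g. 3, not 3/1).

iteration 1: select N,V (d=6, Q=-133); attach at lengths (-7/8, 55/8); label the merged cluster NV
  updated: d(G,NV)=23/2, d(I,NV)=19, d(J,NV)=35/2, d(K,NV)=25/2
iteration 2: select G,I (d=6, Q=-177/2); attach at lengths (23/4, 1/4); label the merged cluster GI
  updated: d(GI,J)=9, d(GI,K)=17, d(GI,NV)=49/4
iteration 3: select GI,NV (d=49/4, Q=-56); attach at lengths (41/8, 57/8); label the merged cluster GINV
  updated: d(GINV,J)=57/8, d(GINV,K)=69/8
iteration 4: select GINV,J (d=57/8, Q=-87/4); attach at lengths (39/8, 9/4); label the merged cluster GIJNV
  updated: d(GIJNV,K)=15/4
iteration 5: select GIJNV,K (d=15/4); attach at lengths (15/8, 15/8); label the merged cluster GIJKNV
final tree: ((((G:23/4,I:1/4):41/8,(N:-7/8,V:55/8):57/8):39/8,J:9/4):15/8,K:15/8)
total length: 281/8

-7/8,55/8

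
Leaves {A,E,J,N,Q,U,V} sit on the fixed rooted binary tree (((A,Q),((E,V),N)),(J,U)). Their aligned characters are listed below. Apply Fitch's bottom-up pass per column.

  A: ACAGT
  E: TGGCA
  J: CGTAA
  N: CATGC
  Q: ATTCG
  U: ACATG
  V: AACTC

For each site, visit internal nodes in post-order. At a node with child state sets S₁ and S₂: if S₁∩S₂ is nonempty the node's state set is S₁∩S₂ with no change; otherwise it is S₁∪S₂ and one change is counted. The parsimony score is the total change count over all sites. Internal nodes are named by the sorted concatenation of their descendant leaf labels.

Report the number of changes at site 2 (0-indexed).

AQ@0: {A} ∩ {A} = {A} (intersection, +0)
EV@0: {T} ∪ {A} = {A,T} (union, +1)
ENV@0: {A,T} ∪ {C} = {A,C,T} (union, +1)
AENQV@0: {A} ∩ {A,C,T} = {A} (intersection, +0)
JU@0: {C} ∪ {A} = {A,C} (union, +1)
AEJNQUV@0: {A} ∩ {A,C} = {A} (intersection, +0)
AQ@1: {C} ∪ {T} = {C,T} (union, +1)
EV@1: {G} ∪ {A} = {A,G} (union, +1)
ENV@1: {A,G} ∩ {A} = {A} (intersection, +0)
AENQV@1: {C,T} ∪ {A} = {A,C,T} (union, +1)
JU@1: {G} ∪ {C} = {C,G} (union, +1)
AEJNQUV@1: {A,C,T} ∩ {C,G} = {C} (intersection, +0)
AQ@2: {A} ∪ {T} = {A,T} (union, +1)
EV@2: {G} ∪ {C} = {C,G} (union, +1)
ENV@2: {C,G} ∪ {T} = {C,G,T} (union, +1)
AENQV@2: {A,T} ∩ {C,G,T} = {T} (intersection, +0)
JU@2: {T} ∪ {A} = {A,T} (union, +1)
AEJNQUV@2: {T} ∩ {A,T} = {T} (intersection, +0)
AQ@3: {G} ∪ {C} = {C,G} (union, +1)
EV@3: {C} ∪ {T} = {C,T} (union, +1)
ENV@3: {C,T} ∪ {G} = {C,G,T} (union, +1)
AENQV@3: {C,G} ∩ {C,G,T} = {C,G} (intersection, +0)
JU@3: {A} ∪ {T} = {A,T} (union, +1)
AEJNQUV@3: {C,G} ∪ {A,T} = {A,C,G,T} (union, +1)
AQ@4: {T} ∪ {G} = {G,T} (union, +1)
EV@4: {A} ∪ {C} = {A,C} (union, +1)
ENV@4: {A,C} ∩ {C} = {C} (intersection, +0)
AENQV@4: {G,T} ∪ {C} = {C,G,T} (union, +1)
JU@4: {A} ∪ {G} = {A,G} (union, +1)
AEJNQUV@4: {C,G,T} ∩ {A,G} = {G} (intersection, +0)
per-site changes: [3, 4, 4, 5, 4]; total = 20

4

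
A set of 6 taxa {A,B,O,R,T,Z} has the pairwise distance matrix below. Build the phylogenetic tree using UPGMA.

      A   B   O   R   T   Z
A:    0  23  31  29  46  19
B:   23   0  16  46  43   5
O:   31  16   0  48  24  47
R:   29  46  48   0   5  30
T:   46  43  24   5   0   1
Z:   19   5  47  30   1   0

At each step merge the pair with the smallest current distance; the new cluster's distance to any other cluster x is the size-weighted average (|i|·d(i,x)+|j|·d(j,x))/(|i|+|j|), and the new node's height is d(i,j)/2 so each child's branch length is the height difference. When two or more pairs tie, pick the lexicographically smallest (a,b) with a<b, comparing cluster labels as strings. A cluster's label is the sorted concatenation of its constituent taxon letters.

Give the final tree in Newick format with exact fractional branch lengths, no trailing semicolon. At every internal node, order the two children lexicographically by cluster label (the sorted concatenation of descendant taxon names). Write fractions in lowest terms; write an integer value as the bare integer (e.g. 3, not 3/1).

iteration 1: select T,Z (d=1); attach at lengths (1/2, 1/2); label the merged cluster TZ
  updated: d(A,TZ)=65/2, d(B,TZ)=24, d(O,TZ)=71/2, d(R,TZ)=35/2
iteration 2: select B,O (d=16); attach at lengths (8, 8); label the merged cluster BO
  updated: d(A,BO)=27, d(BO,R)=47, d(BO,TZ)=119/4
iteration 3: select R,TZ (d=35/2); attach at lengths (35/4, 33/4); label the merged cluster RTZ
  updated: d(A,RTZ)=94/3, d(BO,RTZ)=71/2
iteration 4: select A,BO (d=27); attach at lengths (27/2, 11/2); label the merged cluster ABO
  updated: d(ABO,RTZ)=307/9
iteration 5: select ABO,RTZ (d=307/9); attach at lengths (32/9, 299/36); label the merged cluster ABORTZ
final tree: ((A:27/2,(B:8,O:8):11/2):32/9,(R:35/4,(T:1/2,Z:1/2):33/4):299/36)
total length: 2335/36

((A:27/2,(B:8,O:8):11/2):32/9,(R:35/4,(T:1/2,Z:1/2):33/4):299/36)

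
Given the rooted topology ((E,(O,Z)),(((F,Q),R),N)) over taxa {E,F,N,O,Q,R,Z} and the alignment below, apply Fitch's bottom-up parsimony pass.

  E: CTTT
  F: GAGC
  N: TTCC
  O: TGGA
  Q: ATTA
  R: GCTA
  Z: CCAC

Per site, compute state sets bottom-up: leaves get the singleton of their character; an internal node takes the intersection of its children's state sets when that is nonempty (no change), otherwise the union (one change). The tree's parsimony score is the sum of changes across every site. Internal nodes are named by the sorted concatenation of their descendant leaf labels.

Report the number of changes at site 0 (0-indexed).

[col 0] OZ: children O:{T}, Z:{C} ∪→ {C,T}; cost 1
[col 0] EOZ: children E:{C}, OZ:{C,T} ∩→ {C}; cost 0
[col 0] FQ: children F:{G}, Q:{A} ∪→ {A,G}; cost 1
[col 0] FQR: children FQ:{A,G}, R:{G} ∩→ {G}; cost 0
[col 0] FNQR: children FQR:{G}, N:{T} ∪→ {G,T}; cost 1
[col 0] EFNOQRZ: children EOZ:{C}, FNQR:{G,T} ∪→ {C,G,T}; cost 1
[col 1] OZ: children O:{G}, Z:{C} ∪→ {C,G}; cost 1
[col 1] EOZ: children E:{T}, OZ:{C,G} ∪→ {C,G,T}; cost 1
[col 1] FQ: children F:{A}, Q:{T} ∪→ {A,T}; cost 1
[col 1] FQR: children FQ:{A,T}, R:{C} ∪→ {A,C,T}; cost 1
[col 1] FNQR: children FQR:{A,C,T}, N:{T} ∩→ {T}; cost 0
[col 1] EFNOQRZ: children EOZ:{C,G,T}, FNQR:{T} ∩→ {T}; cost 0
[col 2] OZ: children O:{G}, Z:{A} ∪→ {A,G}; cost 1
[col 2] EOZ: children E:{T}, OZ:{A,G} ∪→ {A,G,T}; cost 1
[col 2] FQ: children F:{G}, Q:{T} ∪→ {G,T}; cost 1
[col 2] FQR: children FQ:{G,T}, R:{T} ∩→ {T}; cost 0
[col 2] FNQR: children FQR:{T}, N:{C} ∪→ {C,T}; cost 1
[col 2] EFNOQRZ: children EOZ:{A,G,T}, FNQR:{C,T} ∩→ {T}; cost 0
[col 3] OZ: children O:{A}, Z:{C} ∪→ {A,C}; cost 1
[col 3] EOZ: children E:{T}, OZ:{A,C} ∪→ {A,C,T}; cost 1
[col 3] FQ: children F:{C}, Q:{A} ∪→ {A,C}; cost 1
[col 3] FQR: children FQ:{A,C}, R:{A} ∩→ {A}; cost 0
[col 3] FNQR: children FQR:{A}, N:{C} ∪→ {A,C}; cost 1
[col 3] EFNOQRZ: children EOZ:{A,C,T}, FNQR:{A,C} ∩→ {A,C}; cost 0
per-site changes: [4, 4, 4, 4]; total = 16

4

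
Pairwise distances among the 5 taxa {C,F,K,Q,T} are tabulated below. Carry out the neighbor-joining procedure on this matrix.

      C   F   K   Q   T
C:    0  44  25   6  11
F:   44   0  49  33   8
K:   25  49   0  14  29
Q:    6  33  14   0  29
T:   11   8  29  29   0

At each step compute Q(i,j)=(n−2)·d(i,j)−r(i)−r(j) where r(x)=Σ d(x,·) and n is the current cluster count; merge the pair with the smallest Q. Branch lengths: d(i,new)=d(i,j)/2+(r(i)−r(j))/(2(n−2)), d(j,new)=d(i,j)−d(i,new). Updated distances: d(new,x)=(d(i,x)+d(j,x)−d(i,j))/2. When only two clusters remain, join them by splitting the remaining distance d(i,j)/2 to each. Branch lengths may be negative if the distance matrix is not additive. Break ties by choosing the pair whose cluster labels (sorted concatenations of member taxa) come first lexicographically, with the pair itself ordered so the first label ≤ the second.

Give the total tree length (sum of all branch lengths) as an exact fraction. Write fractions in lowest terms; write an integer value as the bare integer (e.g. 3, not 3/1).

1. join F+T (d=8, Q=-187) ⇒ FT; edges |F|=27/2, |T|=-11/2
  updated: d(C,FT)=47/2, d(FT,K)=35, d(FT,Q)=27
2. join C+FT (d=47/2, Q=-93) ⇒ CFT; edges |C|=4, |FT|=39/2
  updated: d(CFT,K)=73/4, d(CFT,Q)=19/4
3. join CFT+K (d=73/4, Q=-37) ⇒ CFKT; edges |CFT|=9/2, |K|=55/4
  updated: d(CFKT,Q)=1/4
4. join CFKT+Q (d=1/4) ⇒ CFKQT; edges |CFKT|=1/8, |Q|=1/8
final tree: (((C:4,(F:27/2,T:-11/2):39/2):9/2,K:55/4):1/8,Q:1/8)
total length: 50

50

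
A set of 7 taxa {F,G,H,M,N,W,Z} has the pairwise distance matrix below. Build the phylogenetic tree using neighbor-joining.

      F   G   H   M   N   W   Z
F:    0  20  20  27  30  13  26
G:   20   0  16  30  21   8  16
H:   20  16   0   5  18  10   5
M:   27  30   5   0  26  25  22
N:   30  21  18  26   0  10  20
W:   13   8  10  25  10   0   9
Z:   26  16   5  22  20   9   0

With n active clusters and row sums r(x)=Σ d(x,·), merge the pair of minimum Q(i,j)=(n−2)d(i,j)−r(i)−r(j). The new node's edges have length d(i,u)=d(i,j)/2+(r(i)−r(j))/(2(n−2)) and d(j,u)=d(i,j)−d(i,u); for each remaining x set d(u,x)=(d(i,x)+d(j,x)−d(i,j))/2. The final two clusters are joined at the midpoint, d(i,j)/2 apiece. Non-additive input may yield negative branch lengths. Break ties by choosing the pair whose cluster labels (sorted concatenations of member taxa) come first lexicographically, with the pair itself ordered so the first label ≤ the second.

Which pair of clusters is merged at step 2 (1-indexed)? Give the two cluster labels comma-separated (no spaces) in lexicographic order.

HM,Z

step 1: merge (H,M) at d=5, Q=-184; branch lengths H→-18/5, M→43/5; new cluster HM
  updated: d(F,HM)=21, d(G,HM)=41/2, d(HM,N)=39/2, d(HM,W)=15, d(HM,Z)=11
step 2: merge (HM,Z) at d=11, Q=-125; branch lengths HM→49/8, Z→39/8; new cluster HMZ
  updated: d(F,HMZ)=18, d(G,HMZ)=51/4, d(HMZ,N)=57/4, d(HMZ,W)=13/2
step 3: merge (HMZ,N) at d=57/4, Q=-84; branch lengths HMZ→19/6, N→133/12; new cluster HMNZ
  updated: d(F,HMNZ)=135/8, d(G,HMNZ)=39/4, d(HMNZ,W)=9/8
step 4: merge (F,G) at d=20, Q=-381/8; branch lengths F→417/32, G→223/32; new cluster FG
  updated: d(FG,HMNZ)=53/16, d(FG,W)=1/2
step 5: merge (FG,HMNZ) at d=53/16, Q=-79/16; branch lengths FG→43/32, HMNZ→63/32; new cluster FGHMNZ
  updated: d(FGHMNZ,W)=-27/32
step 6: merge (FGHMNZ,W) at d=-27/32; branch lengths FGHMNZ→-27/64, W→-27/64; new cluster FGHMNWZ
final tree: (((F:417/32,G:223/32):43/32,(((H:-18/5,M:43/5):49/8,Z:39/8):19/6,N:133/12):63/32):-27/64,W:-27/64)
total length: 1687/32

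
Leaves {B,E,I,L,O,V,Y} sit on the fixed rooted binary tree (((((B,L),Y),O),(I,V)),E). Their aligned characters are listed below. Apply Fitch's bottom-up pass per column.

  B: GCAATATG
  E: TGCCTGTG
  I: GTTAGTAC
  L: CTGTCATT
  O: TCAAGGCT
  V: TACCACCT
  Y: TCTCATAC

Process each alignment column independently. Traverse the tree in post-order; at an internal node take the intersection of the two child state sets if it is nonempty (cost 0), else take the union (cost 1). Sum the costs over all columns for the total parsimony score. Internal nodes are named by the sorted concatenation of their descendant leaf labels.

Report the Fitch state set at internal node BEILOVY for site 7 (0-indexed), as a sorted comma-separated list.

BL@0: {G} ∪ {C} = {C,G} (union, +1)
BLY@0: {C,G} ∪ {T} = {C,G,T} (union, +1)
BLOY@0: {C,G,T} ∩ {T} = {T} (intersection, +0)
IV@0: {G} ∪ {T} = {G,T} (union, +1)
BILOVY@0: {T} ∩ {G,T} = {T} (intersection, +0)
BEILOVY@0: {T} ∩ {T} = {T} (intersection, +0)
BL@1: {C} ∪ {T} = {C,T} (union, +1)
BLY@1: {C,T} ∩ {C} = {C} (intersection, +0)
BLOY@1: {C} ∩ {C} = {C} (intersection, +0)
IV@1: {T} ∪ {A} = {A,T} (union, +1)
BILOVY@1: {C} ∪ {A,T} = {A,C,T} (union, +1)
BEILOVY@1: {A,C,T} ∪ {G} = {A,C,G,T} (union, +1)
BL@2: {A} ∪ {G} = {A,G} (union, +1)
BLY@2: {A,G} ∪ {T} = {A,G,T} (union, +1)
BLOY@2: {A,G,T} ∩ {A} = {A} (intersection, +0)
IV@2: {T} ∪ {C} = {C,T} (union, +1)
BILOVY@2: {A} ∪ {C,T} = {A,C,T} (union, +1)
BEILOVY@2: {A,C,T} ∩ {C} = {C} (intersection, +0)
BL@3: {A} ∪ {T} = {A,T} (union, +1)
BLY@3: {A,T} ∪ {C} = {A,C,T} (union, +1)
BLOY@3: {A,C,T} ∩ {A} = {A} (intersection, +0)
IV@3: {A} ∪ {C} = {A,C} (union, +1)
BILOVY@3: {A} ∩ {A,C} = {A} (intersection, +0)
BEILOVY@3: {A} ∪ {C} = {A,C} (union, +1)
BL@4: {T} ∪ {C} = {C,T} (union, +1)
BLY@4: {C,T} ∪ {A} = {A,C,T} (union, +1)
BLOY@4: {A,C,T} ∪ {G} = {A,C,G,T} (union, +1)
IV@4: {G} ∪ {A} = {A,G} (union, +1)
BILOVY@4: {A,C,G,T} ∩ {A,G} = {A,G} (intersection, +0)
BEILOVY@4: {A,G} ∪ {T} = {A,G,T} (union, +1)
BL@5: {A} ∩ {A} = {A} (intersection, +0)
BLY@5: {A} ∪ {T} = {A,T} (union, +1)
BLOY@5: {A,T} ∪ {G} = {A,G,T} (union, +1)
IV@5: {T} ∪ {C} = {C,T} (union, +1)
BILOVY@5: {A,G,T} ∩ {C,T} = {T} (intersection, +0)
BEILOVY@5: {T} ∪ {G} = {G,T} (union, +1)
BL@6: {T} ∩ {T} = {T} (intersection, +0)
BLY@6: {T} ∪ {A} = {A,T} (union, +1)
BLOY@6: {A,T} ∪ {C} = {A,C,T} (union, +1)
IV@6: {A} ∪ {C} = {A,C} (union, +1)
BILOVY@6: {A,C,T} ∩ {A,C} = {A,C} (intersection, +0)
BEILOVY@6: {A,C} ∪ {T} = {A,C,T} (union, +1)
BL@7: {G} ∪ {T} = {G,T} (union, +1)
BLY@7: {G,T} ∪ {C} = {C,G,T} (union, +1)
BLOY@7: {C,G,T} ∩ {T} = {T} (intersection, +0)
IV@7: {C} ∪ {T} = {C,T} (union, +1)
BILOVY@7: {T} ∩ {C,T} = {T} (intersection, +0)
BEILOVY@7: {T} ∪ {G} = {G,T} (union, +1)
per-site changes: [3, 4, 4, 4, 5, 4, 4, 4]; total = 32

G,T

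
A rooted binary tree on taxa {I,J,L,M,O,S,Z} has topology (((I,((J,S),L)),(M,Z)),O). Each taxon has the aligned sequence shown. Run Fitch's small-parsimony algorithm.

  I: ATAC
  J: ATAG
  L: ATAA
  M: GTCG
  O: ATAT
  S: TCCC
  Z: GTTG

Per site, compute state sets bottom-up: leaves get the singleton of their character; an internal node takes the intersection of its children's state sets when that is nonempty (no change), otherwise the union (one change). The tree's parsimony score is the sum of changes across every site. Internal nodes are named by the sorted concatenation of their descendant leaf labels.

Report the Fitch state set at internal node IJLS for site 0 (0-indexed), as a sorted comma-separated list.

A

site 0, node JS: J={A} ∪ S={T} → {A,T} (+1)
site 0, node JLS: JS={A,T} ∩ L={A} → {A} (+0)
site 0, node IJLS: I={A} ∩ JLS={A} → {A} (+0)
site 0, node MZ: M={G} ∩ Z={G} → {G} (+0)
site 0, node IJLMSZ: IJLS={A} ∪ MZ={G} → {A,G} (+1)
site 0, node IJLMOSZ: IJLMSZ={A,G} ∩ O={A} → {A} (+0)
site 1, node JS: J={T} ∪ S={C} → {C,T} (+1)
site 1, node JLS: JS={C,T} ∩ L={T} → {T} (+0)
site 1, node IJLS: I={T} ∩ JLS={T} → {T} (+0)
site 1, node MZ: M={T} ∩ Z={T} → {T} (+0)
site 1, node IJLMSZ: IJLS={T} ∩ MZ={T} → {T} (+0)
site 1, node IJLMOSZ: IJLMSZ={T} ∩ O={T} → {T} (+0)
site 2, node JS: J={A} ∪ S={C} → {A,C} (+1)
site 2, node JLS: JS={A,C} ∩ L={A} → {A} (+0)
site 2, node IJLS: I={A} ∩ JLS={A} → {A} (+0)
site 2, node MZ: M={C} ∪ Z={T} → {C,T} (+1)
site 2, node IJLMSZ: IJLS={A} ∪ MZ={C,T} → {A,C,T} (+1)
site 2, node IJLMOSZ: IJLMSZ={A,C,T} ∩ O={A} → {A} (+0)
site 3, node JS: J={G} ∪ S={C} → {C,G} (+1)
site 3, node JLS: JS={C,G} ∪ L={A} → {A,C,G} (+1)
site 3, node IJLS: I={C} ∩ JLS={A,C,G} → {C} (+0)
site 3, node MZ: M={G} ∩ Z={G} → {G} (+0)
site 3, node IJLMSZ: IJLS={C} ∪ MZ={G} → {C,G} (+1)
site 3, node IJLMOSZ: IJLMSZ={C,G} ∪ O={T} → {C,G,T} (+1)
per-site changes: [2, 1, 3, 4]; total = 10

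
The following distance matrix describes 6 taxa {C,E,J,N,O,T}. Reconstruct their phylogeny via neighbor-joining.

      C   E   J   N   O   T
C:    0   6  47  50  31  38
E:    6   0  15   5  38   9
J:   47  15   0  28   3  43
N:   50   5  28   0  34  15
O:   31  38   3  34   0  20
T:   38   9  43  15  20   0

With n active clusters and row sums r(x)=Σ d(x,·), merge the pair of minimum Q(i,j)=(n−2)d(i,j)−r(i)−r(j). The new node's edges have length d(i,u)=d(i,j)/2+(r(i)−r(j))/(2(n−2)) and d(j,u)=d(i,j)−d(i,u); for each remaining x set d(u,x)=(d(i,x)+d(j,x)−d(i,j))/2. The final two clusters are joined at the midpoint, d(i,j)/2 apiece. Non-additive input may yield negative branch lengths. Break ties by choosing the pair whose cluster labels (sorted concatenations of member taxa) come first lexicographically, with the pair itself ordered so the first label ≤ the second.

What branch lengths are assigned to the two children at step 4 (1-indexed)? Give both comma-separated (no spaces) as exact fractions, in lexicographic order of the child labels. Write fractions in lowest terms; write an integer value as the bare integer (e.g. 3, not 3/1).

step 1: merge (J,O) at d=3, Q=-250; branch lengths J→11/4, O→1/4; new cluster JO
  updated: d(C,JO)=75/2, d(E,JO)=25, d(JO,N)=59/2, d(JO,T)=30
step 2: merge (C,E) at d=6, Q=-317/2; branch lengths C→209/12, E→-137/12; new cluster CE
  updated: d(CE,JO)=113/4, d(CE,N)=49/2, d(CE,T)=41/2
step 3: merge (CE,JO) at d=113/4, Q=-209/2; branch lengths CE→21/2, JO→71/4; new cluster CEJO
  updated: d(CEJO,N)=103/8, d(CEJO,T)=89/8
step 4: merge (CEJO,N) at d=103/8, Q=-39; branch lengths CEJO→9/2, N→67/8; new cluster CEJNO
  updated: d(CEJNO,T)=53/8
step 5: merge (CEJNO,T) at d=53/8; branch lengths CEJNO→53/16, T→53/16; new cluster CEJNOT
final tree: ((((C:209/12,E:-137/12):21/2,(J:11/4,O:1/4):71/4):9/2,N:67/8):53/16,T:53/16)
total length: 227/4

9/2,67/8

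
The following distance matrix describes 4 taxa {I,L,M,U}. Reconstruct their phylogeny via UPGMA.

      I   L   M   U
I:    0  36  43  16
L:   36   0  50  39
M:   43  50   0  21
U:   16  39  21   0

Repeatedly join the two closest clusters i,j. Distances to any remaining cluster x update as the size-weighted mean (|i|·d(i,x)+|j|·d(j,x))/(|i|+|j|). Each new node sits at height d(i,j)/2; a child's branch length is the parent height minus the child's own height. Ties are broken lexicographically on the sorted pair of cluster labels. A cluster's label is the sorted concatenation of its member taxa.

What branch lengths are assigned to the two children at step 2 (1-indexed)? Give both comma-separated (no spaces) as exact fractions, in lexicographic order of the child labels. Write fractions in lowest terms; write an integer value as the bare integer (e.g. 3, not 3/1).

step 1: merge (I,U) at d=16; branch lengths I→8, U→8; new cluster IU
  updated: d(IU,L)=75/2, d(IU,M)=32
step 2: merge (IU,M) at d=32; branch lengths IU→8, M→16; new cluster IMU
  updated: d(IMU,L)=125/3
step 3: merge (IMU,L) at d=125/3; branch lengths IMU→29/6, L→125/6; new cluster ILMU
final tree: (((I:8,U:8):8,M:16):29/6,L:125/6)
total length: 197/3

8,16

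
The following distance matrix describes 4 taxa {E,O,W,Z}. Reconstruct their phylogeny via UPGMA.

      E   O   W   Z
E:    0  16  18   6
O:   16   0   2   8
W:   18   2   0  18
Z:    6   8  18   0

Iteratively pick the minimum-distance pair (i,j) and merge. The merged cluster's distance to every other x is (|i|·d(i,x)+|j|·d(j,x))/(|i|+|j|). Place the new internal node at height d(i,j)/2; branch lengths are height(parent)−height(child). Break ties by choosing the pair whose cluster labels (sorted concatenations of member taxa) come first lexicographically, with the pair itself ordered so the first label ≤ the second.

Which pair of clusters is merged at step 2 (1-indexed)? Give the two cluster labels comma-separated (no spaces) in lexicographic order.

iteration 1: select O,W (d=2); attach at lengths (1, 1); label the merged cluster OW
  updated: d(E,OW)=17, d(OW,Z)=13
iteration 2: select E,Z (d=6); attach at lengths (3, 3); label the merged cluster EZ
  updated: d(EZ,OW)=15
iteration 3: select EZ,OW (d=15); attach at lengths (9/2, 13/2); label the merged cluster EOWZ
final tree: ((E:3,Z:3):9/2,(O:1,W:1):13/2)
total length: 19

E,Z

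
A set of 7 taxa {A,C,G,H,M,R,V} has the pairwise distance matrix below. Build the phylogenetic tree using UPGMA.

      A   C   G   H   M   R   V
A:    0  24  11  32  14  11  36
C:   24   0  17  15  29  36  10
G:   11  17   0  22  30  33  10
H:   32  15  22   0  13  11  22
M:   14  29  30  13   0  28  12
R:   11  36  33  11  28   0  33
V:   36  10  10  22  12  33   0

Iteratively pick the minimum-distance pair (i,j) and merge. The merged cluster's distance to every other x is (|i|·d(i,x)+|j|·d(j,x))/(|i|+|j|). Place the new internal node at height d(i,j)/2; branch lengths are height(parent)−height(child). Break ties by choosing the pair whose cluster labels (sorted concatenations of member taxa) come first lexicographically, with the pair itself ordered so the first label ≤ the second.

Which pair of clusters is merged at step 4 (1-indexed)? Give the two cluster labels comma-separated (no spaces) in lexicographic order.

1. join C+V (d=10) ⇒ CV; edges |C|=5, |V|=5
  updated: d(A,CV)=30, d(CV,G)=27/2, d(CV,H)=37/2, d(CV,M)=41/2, d(CV,R)=69/2
2. join A+G (d=11) ⇒ AG; edges |A|=11/2, |G|=11/2
  updated: d(AG,CV)=87/4, d(AG,H)=27, d(AG,M)=22, d(AG,R)=22
3. join H+R (d=11) ⇒ HR; edges |H|=11/2, |R|=11/2
  updated: d(AG,HR)=49/2, d(CV,HR)=53/2, d(HR,M)=41/2
4. join CV+M (d=41/2) ⇒ CMV; edges |CV|=21/4, |M|=41/4
  updated: d(AG,CMV)=131/6, d(CMV,HR)=49/2
5. join AG+CMV (d=131/6) ⇒ ACGMV; edges |AG|=65/12, |CMV|=2/3
  updated: d(ACGMV,HR)=49/2
6. join ACGMV+HR (d=49/2) ⇒ ACGHMRV; edges |ACGMV|=4/3, |HR|=27/4
final tree: (((A:11/2,G:11/2):65/12,((C:5,V:5):21/4,M:41/4):2/3):4/3,(H:11/2,R:11/2):27/4)
total length: 185/3

CV,M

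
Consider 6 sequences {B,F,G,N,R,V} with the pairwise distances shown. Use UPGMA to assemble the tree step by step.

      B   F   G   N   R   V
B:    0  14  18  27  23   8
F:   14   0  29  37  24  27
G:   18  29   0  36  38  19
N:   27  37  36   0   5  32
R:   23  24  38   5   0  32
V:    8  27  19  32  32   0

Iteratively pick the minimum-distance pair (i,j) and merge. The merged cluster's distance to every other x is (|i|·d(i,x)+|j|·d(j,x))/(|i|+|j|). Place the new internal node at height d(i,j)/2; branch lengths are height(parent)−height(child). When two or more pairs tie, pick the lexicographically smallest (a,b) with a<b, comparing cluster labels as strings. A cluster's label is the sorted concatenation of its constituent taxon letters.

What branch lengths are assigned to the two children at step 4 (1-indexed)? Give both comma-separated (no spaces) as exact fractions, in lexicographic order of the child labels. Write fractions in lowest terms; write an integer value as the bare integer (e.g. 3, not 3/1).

step 1: merge (N,R) at d=5; branch lengths N→5/2, R→5/2; new cluster NR
  updated: d(B,NR)=25, d(F,NR)=61/2, d(G,NR)=37, d(NR,V)=32
step 2: merge (B,V) at d=8; branch lengths B→4, V→4; new cluster BV
  updated: d(BV,F)=41/2, d(BV,G)=37/2, d(BV,NR)=57/2
step 3: merge (BV,G) at d=37/2; branch lengths BV→21/4, G→37/4; new cluster BGV
  updated: d(BGV,F)=70/3, d(BGV,NR)=94/3
step 4: merge (BGV,F) at d=70/3; branch lengths BGV→29/12, F→35/3; new cluster BFGV
  updated: d(BFGV,NR)=249/8
step 5: merge (BFGV,NR) at d=249/8; branch lengths BFGV→187/48, NR→209/16; new cluster BFGNRV
final tree: ((((B:4,V:4):21/4,G:37/4):29/12,F:35/3):187/48,(N:5/2,R:5/2):209/16)
total length: 1405/24

29/12,35/3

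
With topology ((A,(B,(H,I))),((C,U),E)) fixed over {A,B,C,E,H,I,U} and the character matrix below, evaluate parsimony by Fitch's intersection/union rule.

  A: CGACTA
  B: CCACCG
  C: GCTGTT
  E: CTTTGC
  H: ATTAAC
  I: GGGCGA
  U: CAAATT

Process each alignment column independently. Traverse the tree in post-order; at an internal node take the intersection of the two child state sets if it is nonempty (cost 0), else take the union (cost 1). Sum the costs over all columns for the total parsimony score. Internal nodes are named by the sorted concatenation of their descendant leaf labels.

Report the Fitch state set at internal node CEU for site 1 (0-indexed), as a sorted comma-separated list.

HI@0: {A} ∪ {G} = {A,G} (union, +1)
BHI@0: {C} ∪ {A,G} = {A,C,G} (union, +1)
ABHI@0: {C} ∩ {A,C,G} = {C} (intersection, +0)
CU@0: {G} ∪ {C} = {C,G} (union, +1)
CEU@0: {C,G} ∩ {C} = {C} (intersection, +0)
ABCEHIU@0: {C} ∩ {C} = {C} (intersection, +0)
HI@1: {T} ∪ {G} = {G,T} (union, +1)
BHI@1: {C} ∪ {G,T} = {C,G,T} (union, +1)
ABHI@1: {G} ∩ {C,G,T} = {G} (intersection, +0)
CU@1: {C} ∪ {A} = {A,C} (union, +1)
CEU@1: {A,C} ∪ {T} = {A,C,T} (union, +1)
ABCEHIU@1: {G} ∪ {A,C,T} = {A,C,G,T} (union, +1)
HI@2: {T} ∪ {G} = {G,T} (union, +1)
BHI@2: {A} ∪ {G,T} = {A,G,T} (union, +1)
ABHI@2: {A} ∩ {A,G,T} = {A} (intersection, +0)
CU@2: {T} ∪ {A} = {A,T} (union, +1)
CEU@2: {A,T} ∩ {T} = {T} (intersection, +0)
ABCEHIU@2: {A} ∪ {T} = {A,T} (union, +1)
HI@3: {A} ∪ {C} = {A,C} (union, +1)
BHI@3: {C} ∩ {A,C} = {C} (intersection, +0)
ABHI@3: {C} ∩ {C} = {C} (intersection, +0)
CU@3: {G} ∪ {A} = {A,G} (union, +1)
CEU@3: {A,G} ∪ {T} = {A,G,T} (union, +1)
ABCEHIU@3: {C} ∪ {A,G,T} = {A,C,G,T} (union, +1)
HI@4: {A} ∪ {G} = {A,G} (union, +1)
BHI@4: {C} ∪ {A,G} = {A,C,G} (union, +1)
ABHI@4: {T} ∪ {A,C,G} = {A,C,G,T} (union, +1)
CU@4: {T} ∩ {T} = {T} (intersection, +0)
CEU@4: {T} ∪ {G} = {G,T} (union, +1)
ABCEHIU@4: {A,C,G,T} ∩ {G,T} = {G,T} (intersection, +0)
HI@5: {C} ∪ {A} = {A,C} (union, +1)
BHI@5: {G} ∪ {A,C} = {A,C,G} (union, +1)
ABHI@5: {A} ∩ {A,C,G} = {A} (intersection, +0)
CU@5: {T} ∩ {T} = {T} (intersection, +0)
CEU@5: {T} ∪ {C} = {C,T} (union, +1)
ABCEHIU@5: {A} ∪ {C,T} = {A,C,T} (union, +1)
per-site changes: [3, 5, 4, 4, 4, 4]; total = 24

A,C,T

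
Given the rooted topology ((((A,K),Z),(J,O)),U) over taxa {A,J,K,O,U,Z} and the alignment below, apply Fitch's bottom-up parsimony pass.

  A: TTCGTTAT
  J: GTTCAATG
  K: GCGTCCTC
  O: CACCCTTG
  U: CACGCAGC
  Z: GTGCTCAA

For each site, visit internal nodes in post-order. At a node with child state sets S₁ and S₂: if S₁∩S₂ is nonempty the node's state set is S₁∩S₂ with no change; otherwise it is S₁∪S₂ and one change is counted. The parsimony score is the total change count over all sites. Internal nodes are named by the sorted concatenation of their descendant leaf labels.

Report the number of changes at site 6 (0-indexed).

[col 0] AK: children A:{T}, K:{G} ∪→ {G,T}; cost 1
[col 0] AKZ: children AK:{G,T}, Z:{G} ∩→ {G}; cost 0
[col 0] JO: children J:{G}, O:{C} ∪→ {C,G}; cost 1
[col 0] AJKOZ: children AKZ:{G}, JO:{C,G} ∩→ {G}; cost 0
[col 0] AJKOUZ: children AJKOZ:{G}, U:{C} ∪→ {C,G}; cost 1
[col 1] AK: children A:{T}, K:{C} ∪→ {C,T}; cost 1
[col 1] AKZ: children AK:{C,T}, Z:{T} ∩→ {T}; cost 0
[col 1] JO: children J:{T}, O:{A} ∪→ {A,T}; cost 1
[col 1] AJKOZ: children AKZ:{T}, JO:{A,T} ∩→ {T}; cost 0
[col 1] AJKOUZ: children AJKOZ:{T}, U:{A} ∪→ {A,T}; cost 1
[col 2] AK: children A:{C}, K:{G} ∪→ {C,G}; cost 1
[col 2] AKZ: children AK:{C,G}, Z:{G} ∩→ {G}; cost 0
[col 2] JO: children J:{T}, O:{C} ∪→ {C,T}; cost 1
[col 2] AJKOZ: children AKZ:{G}, JO:{C,T} ∪→ {C,G,T}; cost 1
[col 2] AJKOUZ: children AJKOZ:{C,G,T}, U:{C} ∩→ {C}; cost 0
[col 3] AK: children A:{G}, K:{T} ∪→ {G,T}; cost 1
[col 3] AKZ: children AK:{G,T}, Z:{C} ∪→ {C,G,T}; cost 1
[col 3] JO: children J:{C}, O:{C} ∩→ {C}; cost 0
[col 3] AJKOZ: children AKZ:{C,G,T}, JO:{C} ∩→ {C}; cost 0
[col 3] AJKOUZ: children AJKOZ:{C}, U:{G} ∪→ {C,G}; cost 1
[col 4] AK: children A:{T}, K:{C} ∪→ {C,T}; cost 1
[col 4] AKZ: children AK:{C,T}, Z:{T} ∩→ {T}; cost 0
[col 4] JO: children J:{A}, O:{C} ∪→ {A,C}; cost 1
[col 4] AJKOZ: children AKZ:{T}, JO:{A,C} ∪→ {A,C,T}; cost 1
[col 4] AJKOUZ: children AJKOZ:{A,C,T}, U:{C} ∩→ {C}; cost 0
[col 5] AK: children A:{T}, K:{C} ∪→ {C,T}; cost 1
[col 5] AKZ: children AK:{C,T}, Z:{C} ∩→ {C}; cost 0
[col 5] JO: children J:{A}, O:{T} ∪→ {A,T}; cost 1
[col 5] AJKOZ: children AKZ:{C}, JO:{A,T} ∪→ {A,C,T}; cost 1
[col 5] AJKOUZ: children AJKOZ:{A,C,T}, U:{A} ∩→ {A}; cost 0
[col 6] AK: children A:{A}, K:{T} ∪→ {A,T}; cost 1
[col 6] AKZ: children AK:{A,T}, Z:{A} ∩→ {A}; cost 0
[col 6] JO: children J:{T}, O:{T} ∩→ {T}; cost 0
[col 6] AJKOZ: children AKZ:{A}, JO:{T} ∪→ {A,T}; cost 1
[col 6] AJKOUZ: children AJKOZ:{A,T}, U:{G} ∪→ {A,G,T}; cost 1
[col 7] AK: children A:{T}, K:{C} ∪→ {C,T}; cost 1
[col 7] AKZ: children AK:{C,T}, Z:{A} ∪→ {A,C,T}; cost 1
[col 7] JO: children J:{G}, O:{G} ∩→ {G}; cost 0
[col 7] AJKOZ: children AKZ:{A,C,T}, JO:{G} ∪→ {A,C,G,T}; cost 1
[col 7] AJKOUZ: children AJKOZ:{A,C,G,T}, U:{C} ∩→ {C}; cost 0
per-site changes: [3, 3, 3, 3, 3, 3, 3, 3]; total = 24

3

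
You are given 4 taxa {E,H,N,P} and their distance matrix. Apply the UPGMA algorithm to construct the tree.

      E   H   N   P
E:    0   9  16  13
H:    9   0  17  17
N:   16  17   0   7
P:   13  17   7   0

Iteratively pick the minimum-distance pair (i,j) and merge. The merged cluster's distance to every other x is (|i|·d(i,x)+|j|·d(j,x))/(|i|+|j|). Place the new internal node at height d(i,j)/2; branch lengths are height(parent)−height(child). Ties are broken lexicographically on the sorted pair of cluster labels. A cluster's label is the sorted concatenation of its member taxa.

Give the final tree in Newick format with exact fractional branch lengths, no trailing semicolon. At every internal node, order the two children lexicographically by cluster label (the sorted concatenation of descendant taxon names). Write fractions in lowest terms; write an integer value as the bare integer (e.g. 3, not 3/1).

step 1: merge (N,P) at d=7; branch lengths N→7/2, P→7/2; new cluster NP
  updated: d(E,NP)=29/2, d(H,NP)=17
step 2: merge (E,H) at d=9; branch lengths E→9/2, H→9/2; new cluster EH
  updated: d(EH,NP)=63/4
step 3: merge (EH,NP) at d=63/4; branch lengths EH→27/8, NP→35/8; new cluster EHNP
final tree: ((E:9/2,H:9/2):27/8,(N:7/2,P:7/2):35/8)
total length: 95/4

((E:9/2,H:9/2):27/8,(N:7/2,P:7/2):35/8)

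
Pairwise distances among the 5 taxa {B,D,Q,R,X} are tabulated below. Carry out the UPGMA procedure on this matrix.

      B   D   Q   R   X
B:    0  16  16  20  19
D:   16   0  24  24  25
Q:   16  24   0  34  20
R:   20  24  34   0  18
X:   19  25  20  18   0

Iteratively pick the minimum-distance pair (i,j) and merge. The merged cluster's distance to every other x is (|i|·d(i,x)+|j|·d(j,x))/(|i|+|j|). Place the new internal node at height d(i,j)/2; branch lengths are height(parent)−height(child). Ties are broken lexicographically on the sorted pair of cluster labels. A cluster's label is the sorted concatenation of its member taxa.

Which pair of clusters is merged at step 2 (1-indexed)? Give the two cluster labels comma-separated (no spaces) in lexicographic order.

R,X

1. join B+D (d=16) ⇒ BD; edges |B|=8, |D|=8
  updated: d(BD,Q)=20, d(BD,R)=22, d(BD,X)=22
2. join R+X (d=18) ⇒ RX; edges |R|=9, |X|=9
  updated: d(BD,RX)=22, d(Q,RX)=27
3. join BD+Q (d=20) ⇒ BDQ; edges |BD|=2, |Q|=10
  updated: d(BDQ,RX)=71/3
4. join BDQ+RX (d=71/3) ⇒ BDQRX; edges |BDQ|=11/6, |RX|=17/6
final tree: (((B:8,D:8):2,Q:10):11/6,(R:9,X:9):17/6)
total length: 152/3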